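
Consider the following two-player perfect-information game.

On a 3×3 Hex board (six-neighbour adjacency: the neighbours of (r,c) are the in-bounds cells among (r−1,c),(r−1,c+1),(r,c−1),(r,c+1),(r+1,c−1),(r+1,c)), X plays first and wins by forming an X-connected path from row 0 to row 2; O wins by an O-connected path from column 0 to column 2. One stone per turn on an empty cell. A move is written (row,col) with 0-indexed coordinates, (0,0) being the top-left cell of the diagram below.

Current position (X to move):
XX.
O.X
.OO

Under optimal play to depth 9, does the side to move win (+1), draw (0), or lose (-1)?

value(XX./O.X/.OO, X) = -1

[XX./O.X/.OO] X move#1: (0,2):-1/XXX/O.X/.OO*, (1,1):-1/XX./OXX/.OO, (2,0):-1/XX./O.X/XOO
[XXX/O.X/.OO] O move#2: (1,1):+1/XXX/OOX/.OO*, (2,0):+1/XXX/O.X/OOO
[XXX/OOX/.OO] end (terminal -1, X#3); searched XX./O.X/.OO to 9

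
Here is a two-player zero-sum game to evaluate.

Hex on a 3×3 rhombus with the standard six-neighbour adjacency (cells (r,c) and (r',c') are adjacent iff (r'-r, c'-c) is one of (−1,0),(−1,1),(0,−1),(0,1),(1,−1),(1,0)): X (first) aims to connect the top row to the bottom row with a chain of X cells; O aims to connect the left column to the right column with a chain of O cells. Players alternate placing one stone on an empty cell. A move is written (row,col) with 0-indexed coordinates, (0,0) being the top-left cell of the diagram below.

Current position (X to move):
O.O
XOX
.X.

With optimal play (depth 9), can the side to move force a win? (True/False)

X winning at [O.O/XOX/.X.]: False

p1 X@[O.O/XOX/.X.]: (0,1)[OXO/XOX/.X.]-1* (2,0)[O.O/XOX/XX.]-1 (2,2)[O.O/XOX/.XX]-1
p2 O@[OXO/XOX/.X.]: (2,0)[OXO/XOX/OX.]+1* (2,2)[OXO/XOX/.XO]-1
p3 X@[OXO/XOX/OX.] terminal -1; root [O.O/XOX/.X.] d9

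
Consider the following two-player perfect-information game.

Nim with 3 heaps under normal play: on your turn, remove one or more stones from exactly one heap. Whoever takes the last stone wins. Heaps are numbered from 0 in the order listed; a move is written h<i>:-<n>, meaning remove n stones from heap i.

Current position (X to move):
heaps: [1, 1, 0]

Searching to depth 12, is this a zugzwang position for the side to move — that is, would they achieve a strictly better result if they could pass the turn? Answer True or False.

zugzwang((1,1,0), X) = True

p1 X@[(1,1,0)]: h0:-1[(0,1,0)]-1* h1:-1[(1,0,0)]-1
p2 O@[(0,1,0)]: h1:-1[(0,0,0)]+1*
p3 X@[(0,0,0)] terminal -1; root [(1,1,0)] d12
suppose X passes — search the same position with O to move:
pass> p1 O@[(1,1,0)]: h0:-1[(0,1,0)]-1* h1:-1[(1,0,0)]-1
pass> p2 X@[(0,1,0)]: h1:-1[(0,0,0)]+1*
pass> p3 O@[(0,0,0)] terminal -1; root [(1,1,0)] d12
for X: play -1, pass +1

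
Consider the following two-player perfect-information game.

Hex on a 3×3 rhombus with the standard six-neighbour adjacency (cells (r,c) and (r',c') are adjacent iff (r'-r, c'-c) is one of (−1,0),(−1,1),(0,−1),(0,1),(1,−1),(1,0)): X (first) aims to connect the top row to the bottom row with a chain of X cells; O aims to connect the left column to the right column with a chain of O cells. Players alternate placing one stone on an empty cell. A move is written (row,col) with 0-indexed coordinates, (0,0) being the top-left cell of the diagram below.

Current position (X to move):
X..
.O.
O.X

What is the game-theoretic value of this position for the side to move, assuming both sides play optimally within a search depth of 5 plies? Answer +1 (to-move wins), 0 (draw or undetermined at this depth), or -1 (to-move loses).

ply 1, X at X../.O./O.X | (0,1)=-1→XX./.O./O.X*; (0,2)=-1→X.X/.O./O.X; (1,0)=-1→X../XO./O.X; (1,2)=-1→X../.OX/O.X; (2,1)=-1→X../.O./OXX
ply 2, O at XX./.O./O.X | (0,2)=+1→XXO/.O./O.X*; (1,0)=+1→XX./OO./O.X; (1,2)=+1→XX./.OO/O.X; (2,1)=+1→XX./.O./OOX
ply 3: XXO/.O./O.X is terminal -1 (X); from X../.O./O.X depth 5

value(X../.O./O.X, X) = -1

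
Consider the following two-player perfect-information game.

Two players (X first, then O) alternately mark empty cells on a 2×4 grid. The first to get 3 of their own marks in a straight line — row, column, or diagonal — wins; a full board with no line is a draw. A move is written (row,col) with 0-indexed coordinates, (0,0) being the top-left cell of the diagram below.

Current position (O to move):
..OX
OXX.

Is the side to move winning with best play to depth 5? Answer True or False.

O winning at [..OX/OXX.]: False

ply 1, O at ..OX/OXX. | (0,0)=-1→O.OX/OXX.; (0,1)=-1→.OOX/OXX.; (1,3)=+0→..OX/OXXO*
ply 2, X at ..OX/OXXO | (0,0)=+0→X.OX/OXXO*; (0,1)=+0→.XOX/OXXO
ply 3, O at X.OX/OXXO | (0,1)=+0→XOOX/OXXO*
ply 4: XOOX/OXXO is terminal +0 (X); from ..OX/OXX. depth 5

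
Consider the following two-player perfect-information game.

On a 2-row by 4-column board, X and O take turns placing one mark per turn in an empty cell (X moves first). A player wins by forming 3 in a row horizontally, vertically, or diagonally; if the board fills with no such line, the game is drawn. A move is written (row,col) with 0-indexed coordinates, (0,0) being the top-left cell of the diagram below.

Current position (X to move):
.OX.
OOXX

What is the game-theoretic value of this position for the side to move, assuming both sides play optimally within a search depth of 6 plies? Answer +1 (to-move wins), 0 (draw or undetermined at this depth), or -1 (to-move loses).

value(.OX./OOXX, X) = 0

[.OX./OOXX] X move#1: (0,0):+0/XOX./OOXX*, (0,3):+0/.OXX/OOXX
[XOX./OOXX] O move#2: (0,3):+0/XOXO/OOXX*
[XOXO/OOXX] end (terminal +0, X#3); searched .OX./OOXX to 6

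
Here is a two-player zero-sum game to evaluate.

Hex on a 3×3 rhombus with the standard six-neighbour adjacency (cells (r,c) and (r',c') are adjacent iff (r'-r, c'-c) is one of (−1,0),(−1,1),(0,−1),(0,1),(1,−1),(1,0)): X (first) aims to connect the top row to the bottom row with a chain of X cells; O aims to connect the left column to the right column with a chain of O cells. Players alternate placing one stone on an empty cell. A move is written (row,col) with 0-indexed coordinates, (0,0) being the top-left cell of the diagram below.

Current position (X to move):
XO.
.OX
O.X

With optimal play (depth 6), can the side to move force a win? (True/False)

X winning at [XO./.OX/O.X]: True

[XO./.OX/O.X] X move#1: (0,2):+1/XOX/.OX/O.X*, (1,0):-1/XO./XOX/O.X, (2,1):-1/XO./.OX/OXX
[XOX/.OX/O.X] end (terminal -1, O#2); searched XO./.OX/O.X to 6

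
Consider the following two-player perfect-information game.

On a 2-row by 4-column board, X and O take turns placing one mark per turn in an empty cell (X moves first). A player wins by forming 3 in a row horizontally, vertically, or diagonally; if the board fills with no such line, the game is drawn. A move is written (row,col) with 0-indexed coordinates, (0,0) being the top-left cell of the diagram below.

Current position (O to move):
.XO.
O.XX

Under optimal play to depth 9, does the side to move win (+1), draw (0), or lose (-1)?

value(.XO./O.XX, O) = 0

p1 O@[.XO./O.XX]: (0,0)[OXO./O.XX]-1 (0,3)[.XOO/O.XX]-1 (1,1)[.XO./OOXX]+0*
p2 X@[.XO./OOXX]: (0,0)[XXO./OOXX]+0* (0,3)[.XOX/OOXX]+0
p3 O@[XXO./OOXX]: (0,3)[XXOO/OOXX]+0*
p4 X@[XXOO/OOXX] terminal +0; root [.XO./O.XX] d9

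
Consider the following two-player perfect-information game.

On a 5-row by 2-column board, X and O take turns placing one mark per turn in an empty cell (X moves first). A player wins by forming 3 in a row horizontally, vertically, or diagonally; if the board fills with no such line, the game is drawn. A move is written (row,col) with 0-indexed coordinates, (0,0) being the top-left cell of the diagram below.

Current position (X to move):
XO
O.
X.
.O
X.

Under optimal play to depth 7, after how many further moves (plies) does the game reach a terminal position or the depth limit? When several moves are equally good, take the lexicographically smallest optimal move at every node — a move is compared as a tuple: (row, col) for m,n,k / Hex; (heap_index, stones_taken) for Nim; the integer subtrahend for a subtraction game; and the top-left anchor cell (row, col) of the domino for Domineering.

p1 X@[XO/O./X./.O/X.]: (1,1)[XO/OX/X./.O/X.]+0 (2,1)[XO/O./XX/.O/X.]+0 (3,0)[XO/O./X./XO/X.]+1* (4,1)[XO/O./X./.O/XX]+0
p2 O@[XO/O./X./XO/X.] terminal -1; root [XO/O./X./.O/X.] d7

PV length from [XO/O./X./.O/X.]: 1 ply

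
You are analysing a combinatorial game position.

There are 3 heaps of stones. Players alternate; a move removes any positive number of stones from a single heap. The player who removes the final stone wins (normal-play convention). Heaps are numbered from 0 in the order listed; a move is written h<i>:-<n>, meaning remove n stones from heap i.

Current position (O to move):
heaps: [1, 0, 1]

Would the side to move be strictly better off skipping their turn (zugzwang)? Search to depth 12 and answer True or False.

[(1,0,1)] O move#1: h0:-1:-1/(0,0,1)*, h2:-1:-1/(1,0,0)
[(0,0,1)] X move#2: h2:-1:+1/(0,0,0)*
[(0,0,0)] end (terminal -1, O#3); searched (1,0,1) to 12
if O skipped the turn, X would face:
~ [(1,0,1)] X move#1: h0:-1:-1/(0,0,1)*, h2:-1:-1/(1,0,0)
~ [(0,0,1)] O move#2: h2:-1:+1/(0,0,0)*
~ [(0,0,0)] end (terminal -1, X#3); searched (1,0,1) to 12
compare (O): move=-1 vs pass=+1

zugzwang((1,0,1), O) = True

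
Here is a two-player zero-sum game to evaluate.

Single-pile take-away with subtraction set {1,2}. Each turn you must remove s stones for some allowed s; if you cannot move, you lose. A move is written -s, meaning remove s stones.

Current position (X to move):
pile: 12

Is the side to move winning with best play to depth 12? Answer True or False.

[12] X move#1: -1:-1/11*, -2:-1/10
[11] O move#2: -1:-1/10, -2:+1/9*
[9] X move#3: -1:-1/8*, -2:-1/7
[8] O move#4: -1:-1/7, -2:+1/6*
[6] X move#5: -1:-1/5*, -2:-1/4
[5] O move#6: -1:-1/4, -2:+1/3*
[3] X move#7: -1:-1/2*, -2:-1/1
[2] O move#8: -1:-1/1, -2:+1/0*
[0] end (terminal -1, X#9); searched 12 to 12

X winning at [12]: False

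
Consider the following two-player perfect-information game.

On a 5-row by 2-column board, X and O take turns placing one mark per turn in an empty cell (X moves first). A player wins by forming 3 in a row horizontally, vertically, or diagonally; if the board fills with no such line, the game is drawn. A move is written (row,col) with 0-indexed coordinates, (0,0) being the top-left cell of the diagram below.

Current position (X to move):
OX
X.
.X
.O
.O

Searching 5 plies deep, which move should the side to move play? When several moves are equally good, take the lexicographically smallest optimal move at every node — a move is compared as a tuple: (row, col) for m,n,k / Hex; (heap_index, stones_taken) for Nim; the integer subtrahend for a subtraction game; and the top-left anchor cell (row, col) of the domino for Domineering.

p1 X@[OX/X./.X/.O/.O]: (1,1)[OX/XX/.X/.O/.O]+1* (2,0)[OX/X./XX/.O/.O]+1 (3,0)[OX/X./.X/XO/.O]+1 (4,0)[OX/X./.X/.O/XO]+0
p2 O@[OX/XX/.X/.O/.O] terminal -1; root [OX/X./.X/.O/.O] d5

X's best at [OX/X./.X/.O/.O]: (1,1)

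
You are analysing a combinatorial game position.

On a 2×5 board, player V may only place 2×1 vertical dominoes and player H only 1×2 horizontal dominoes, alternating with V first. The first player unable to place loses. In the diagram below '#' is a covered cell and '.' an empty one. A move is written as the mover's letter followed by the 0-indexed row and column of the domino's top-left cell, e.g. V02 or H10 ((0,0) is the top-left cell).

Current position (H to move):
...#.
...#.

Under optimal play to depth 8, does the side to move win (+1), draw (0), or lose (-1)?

value(...#./...#., H) = -1

[...#./...#.] H move#1: H00:-1/##.#./...#.*, H01:-1/.###./...#., H10:-1/...#./##.#., H11:-1/...#./.###.
[##.#./...#.] V move#2: V02:+1/####./..##.*, V04:-1/##.##/...##
[####./..##.] H move#3: H10:-1/####./####.*
[####./####.] V move#4: V04:+1/#####/#####*
[#####/#####] end (terminal -1, H#5); searched ...#./...#. to 8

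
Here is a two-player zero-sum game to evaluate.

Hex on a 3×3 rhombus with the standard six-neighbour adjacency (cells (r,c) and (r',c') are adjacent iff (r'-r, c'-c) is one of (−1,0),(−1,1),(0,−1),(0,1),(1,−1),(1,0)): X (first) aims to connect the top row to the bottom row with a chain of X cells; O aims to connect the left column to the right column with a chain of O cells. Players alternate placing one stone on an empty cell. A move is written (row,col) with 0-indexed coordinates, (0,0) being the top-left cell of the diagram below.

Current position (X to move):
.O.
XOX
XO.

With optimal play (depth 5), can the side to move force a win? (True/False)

X winning at [.O./XOX/XO.]: True

p1 X@[.O./XOX/XO.]: (0,0)[XO./XOX/XO.]+1* (0,2)[.OX/XOX/XO.]+1 (2,2)[.O./XOX/XOX]+1
p2 O@[XO./XOX/XO.] terminal -1; root [.O./XOX/XO.] d5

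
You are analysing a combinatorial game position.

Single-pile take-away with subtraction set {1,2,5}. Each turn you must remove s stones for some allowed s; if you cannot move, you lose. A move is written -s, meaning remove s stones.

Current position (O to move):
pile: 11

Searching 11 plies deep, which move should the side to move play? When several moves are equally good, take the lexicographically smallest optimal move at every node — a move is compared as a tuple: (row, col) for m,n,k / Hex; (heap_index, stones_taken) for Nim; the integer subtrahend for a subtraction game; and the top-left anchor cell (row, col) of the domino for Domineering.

ply 1, O at 11 | -1=-1→10; -2=+1→9*; -5=+1→6
ply 2, X at 9 | -1=-1→8*; -2=-1→7; -5=-1→4
ply 3, O at 8 | -1=-1→7; -2=+1→6*; -5=+1→3
ply 4, X at 6 | -1=-1→5*; -2=-1→4; -5=-1→1
ply 5, O at 5 | -1=-1→4; -2=+1→3*; -5=+1→0
ply 6, X at 3 | -1=-1→2*; -2=-1→1
ply 7, O at 2 | -1=-1→1; -2=+1→0*
ply 8: 0 is terminal -1 (X); from 11 depth 11

O's best at [11]: -2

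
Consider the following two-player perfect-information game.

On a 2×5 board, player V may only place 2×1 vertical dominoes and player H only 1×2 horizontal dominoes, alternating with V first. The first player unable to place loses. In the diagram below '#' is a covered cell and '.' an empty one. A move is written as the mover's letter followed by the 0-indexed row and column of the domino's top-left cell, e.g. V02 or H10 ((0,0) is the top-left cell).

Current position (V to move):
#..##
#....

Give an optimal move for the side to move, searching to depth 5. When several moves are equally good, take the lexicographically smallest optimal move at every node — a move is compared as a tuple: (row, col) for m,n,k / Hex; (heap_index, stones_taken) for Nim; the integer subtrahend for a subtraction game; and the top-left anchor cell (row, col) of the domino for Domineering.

V's best at [#..##/#....]: V02

[#..##/#....] V move#1: V01:-1/##.##/##..., V02:+1/#.###/#.#..*
[#.###/#.#..] H move#2: H13:-1/#.###/#.###*
[#.###/#.###] V move#3: V01:+1/#####/#####*
[#####/#####] end (terminal -1, H#4); searched #..##/#.... to 5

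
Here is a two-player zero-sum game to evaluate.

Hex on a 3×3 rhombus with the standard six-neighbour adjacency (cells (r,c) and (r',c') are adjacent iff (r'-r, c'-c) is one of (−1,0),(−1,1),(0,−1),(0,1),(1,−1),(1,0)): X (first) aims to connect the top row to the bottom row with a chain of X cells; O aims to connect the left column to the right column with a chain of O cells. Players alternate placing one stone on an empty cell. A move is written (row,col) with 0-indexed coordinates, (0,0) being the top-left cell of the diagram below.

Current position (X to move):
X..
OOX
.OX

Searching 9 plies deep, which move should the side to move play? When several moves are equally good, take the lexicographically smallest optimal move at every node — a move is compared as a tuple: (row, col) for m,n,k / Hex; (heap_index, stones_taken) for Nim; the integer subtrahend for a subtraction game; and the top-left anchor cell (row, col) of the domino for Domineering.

X's best at [X../OOX/.OX]: (0,2)

p1 X@[X../OOX/.OX]: (0,1)[XX./OOX/.OX]-1 (0,2)[X.X/OOX/.OX]+1* (2,0)[X../OOX/XOX]-1
p2 O@[X.X/OOX/.OX] terminal -1; root [X../OOX/.OX] d9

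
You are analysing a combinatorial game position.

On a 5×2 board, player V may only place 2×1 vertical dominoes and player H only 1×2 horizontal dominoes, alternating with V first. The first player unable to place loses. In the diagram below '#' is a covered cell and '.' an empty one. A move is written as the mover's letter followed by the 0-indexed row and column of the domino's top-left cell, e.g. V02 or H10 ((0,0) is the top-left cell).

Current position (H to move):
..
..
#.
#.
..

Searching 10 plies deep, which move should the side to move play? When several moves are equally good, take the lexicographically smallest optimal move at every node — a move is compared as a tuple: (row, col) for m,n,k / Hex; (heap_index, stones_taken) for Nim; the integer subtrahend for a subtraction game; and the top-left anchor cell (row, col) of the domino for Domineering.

ply 1, H at ../../#./#./.. | H00=+1→##/../#./#./..*; H10=+1→../##/#./#./..; H40=-1→../../#./#./##
ply 2, V at ##/../#./#./.. | V11=-1→##/.#/##/#./..*; V21=-1→##/../##/##/..; V31=-1→##/../#./##/.#
ply 3, H at ##/.#/##/#./.. | H40=+1→##/.#/##/#./##*
ply 4: ##/.#/##/#./## is terminal -1 (V); from ../../#./#./.. depth 10

H's best at [../../#./#./..]: H00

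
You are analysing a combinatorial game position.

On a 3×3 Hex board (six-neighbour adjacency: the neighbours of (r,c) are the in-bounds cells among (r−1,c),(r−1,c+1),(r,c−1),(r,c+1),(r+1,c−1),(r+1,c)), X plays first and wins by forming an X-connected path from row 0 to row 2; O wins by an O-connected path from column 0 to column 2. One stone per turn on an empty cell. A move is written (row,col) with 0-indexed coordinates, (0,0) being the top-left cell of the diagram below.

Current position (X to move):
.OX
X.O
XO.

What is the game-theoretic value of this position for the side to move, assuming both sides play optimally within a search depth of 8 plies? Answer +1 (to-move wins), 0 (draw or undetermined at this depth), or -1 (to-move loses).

value(.OX/X.O/XO., X) = +1

p1 X@[.OX/X.O/XO.]: (0,0)[XOX/X.O/XO.]+1* (1,1)[.OX/XXO/XO.]+1 (2,2)[.OX/X.O/XOX]+1
p2 O@[XOX/X.O/XO.] terminal -1; root [.OX/X.O/XO.] d8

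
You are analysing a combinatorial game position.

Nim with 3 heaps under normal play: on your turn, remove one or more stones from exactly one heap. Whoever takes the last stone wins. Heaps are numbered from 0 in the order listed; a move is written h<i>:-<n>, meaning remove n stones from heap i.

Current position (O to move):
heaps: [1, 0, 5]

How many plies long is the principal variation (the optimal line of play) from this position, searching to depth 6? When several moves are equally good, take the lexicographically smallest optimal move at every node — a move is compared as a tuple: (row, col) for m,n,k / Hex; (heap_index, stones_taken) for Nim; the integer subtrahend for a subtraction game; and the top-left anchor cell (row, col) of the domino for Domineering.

[(1,0,5)] O move#1: h0:-1:-1/(0,0,5), h2:-1:-1/(1,0,4), h2:-2:-1/(1,0,3), h2:-3:-1/(1,0,2), h2:-4:+1/(1,0,1)*, h2:-5:-1/(1,0,0)
[(1,0,1)] X move#2: h0:-1:-1/(0,0,1)*, h2:-1:-1/(1,0,0)
[(0,0,1)] O move#3: h2:-1:+1/(0,0,0)*
[(0,0,0)] end (terminal -1, X#4); searched (1,0,5) to 6

PV length from [(1,0,5)]: 3 plies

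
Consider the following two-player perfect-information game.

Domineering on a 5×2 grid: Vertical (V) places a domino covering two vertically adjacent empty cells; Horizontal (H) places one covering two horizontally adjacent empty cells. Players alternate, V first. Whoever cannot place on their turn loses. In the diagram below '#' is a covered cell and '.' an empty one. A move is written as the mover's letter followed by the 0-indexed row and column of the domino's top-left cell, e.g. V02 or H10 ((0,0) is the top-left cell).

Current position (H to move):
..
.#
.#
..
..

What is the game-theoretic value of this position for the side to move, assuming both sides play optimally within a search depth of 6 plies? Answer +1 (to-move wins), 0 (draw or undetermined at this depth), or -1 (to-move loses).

[../.#/.#/../..] H move#1: H00:-1/##/.#/.#/../.., H30:+1/../.#/.#/##/..*, H40:+1/../.#/.#/../##
[../.#/.#/##/..] V move#2: V00:-1/#./##/.#/##/..*, V10:-1/../##/##/##/..
[#./##/.#/##/..] H move#3: H40:+1/#./##/.#/##/##*
[#./##/.#/##/##] end (terminal -1, V#4); searched ../.#/.#/../.. to 6

value(../.#/.#/../.., H) = +1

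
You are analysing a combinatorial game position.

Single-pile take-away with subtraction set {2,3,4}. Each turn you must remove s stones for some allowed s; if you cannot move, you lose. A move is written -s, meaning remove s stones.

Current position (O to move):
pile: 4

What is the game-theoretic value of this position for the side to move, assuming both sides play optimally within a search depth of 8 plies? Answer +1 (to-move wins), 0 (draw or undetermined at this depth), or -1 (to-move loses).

[4] O move#1: -2:-1/2, -3:+1/1*, -4:+1/0
[1] end (terminal -1, X#2); searched 4 to 8

value(4, O) = +1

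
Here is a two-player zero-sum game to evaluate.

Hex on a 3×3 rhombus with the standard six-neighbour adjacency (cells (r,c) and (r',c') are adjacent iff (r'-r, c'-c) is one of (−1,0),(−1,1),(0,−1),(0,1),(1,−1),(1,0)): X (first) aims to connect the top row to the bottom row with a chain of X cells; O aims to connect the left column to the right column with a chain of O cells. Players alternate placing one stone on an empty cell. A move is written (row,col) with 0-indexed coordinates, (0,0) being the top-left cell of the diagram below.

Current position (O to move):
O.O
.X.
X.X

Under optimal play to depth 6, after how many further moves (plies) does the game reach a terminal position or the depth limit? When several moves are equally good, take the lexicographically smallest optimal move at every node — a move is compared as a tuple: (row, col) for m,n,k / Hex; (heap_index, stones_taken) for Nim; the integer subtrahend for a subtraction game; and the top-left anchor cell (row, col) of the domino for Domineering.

p1 O@[O.O/.X./X.X]: (0,1)[OOO/.X./X.X]+1* (1,0)[O.O/OX./X.X]-1 (1,2)[O.O/.XO/X.X]-1 (2,1)[O.O/.X./XOX]-1
p2 X@[OOO/.X./X.X] terminal -1; root [O.O/.X./X.X] d6

PV length from [O.O/.X./X.X]: 1 ply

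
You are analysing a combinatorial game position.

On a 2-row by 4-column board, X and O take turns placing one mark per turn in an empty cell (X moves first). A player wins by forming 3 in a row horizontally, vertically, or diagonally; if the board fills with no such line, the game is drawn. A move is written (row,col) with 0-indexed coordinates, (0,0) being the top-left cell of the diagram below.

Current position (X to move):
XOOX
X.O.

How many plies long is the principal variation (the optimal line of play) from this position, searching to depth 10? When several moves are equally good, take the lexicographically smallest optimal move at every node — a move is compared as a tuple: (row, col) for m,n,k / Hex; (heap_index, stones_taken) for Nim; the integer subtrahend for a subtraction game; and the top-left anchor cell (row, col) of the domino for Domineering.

PV length from [XOOX/X.O.]: 2 plies

p1 X@[XOOX/X.O.]: (1,1)[XOOX/XXO.]+0* (1,3)[XOOX/X.OX]+0
p2 O@[XOOX/XXO.]: (1,3)[XOOX/XXOO]+0*
p3 X@[XOOX/XXOO] terminal +0; root [XOOX/X.O.] d10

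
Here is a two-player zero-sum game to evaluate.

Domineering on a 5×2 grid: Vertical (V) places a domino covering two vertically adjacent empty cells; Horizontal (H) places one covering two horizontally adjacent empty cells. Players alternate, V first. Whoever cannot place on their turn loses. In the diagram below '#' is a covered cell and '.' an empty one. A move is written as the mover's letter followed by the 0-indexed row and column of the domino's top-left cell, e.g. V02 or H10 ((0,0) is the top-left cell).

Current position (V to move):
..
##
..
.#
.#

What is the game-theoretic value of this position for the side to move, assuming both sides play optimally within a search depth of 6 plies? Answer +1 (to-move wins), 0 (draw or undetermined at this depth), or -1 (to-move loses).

value(../##/../.#/.#, V) = -1

ply 1, V at ../##/../.#/.# | V20=-1→../##/#./##/.#*; V30=-1→../##/../##/##
ply 2, H at ../##/#./##/.# | H00=+1→##/##/#./##/.#*
ply 3: ##/##/#./##/.# is terminal -1 (V); from ../##/../.#/.# depth 6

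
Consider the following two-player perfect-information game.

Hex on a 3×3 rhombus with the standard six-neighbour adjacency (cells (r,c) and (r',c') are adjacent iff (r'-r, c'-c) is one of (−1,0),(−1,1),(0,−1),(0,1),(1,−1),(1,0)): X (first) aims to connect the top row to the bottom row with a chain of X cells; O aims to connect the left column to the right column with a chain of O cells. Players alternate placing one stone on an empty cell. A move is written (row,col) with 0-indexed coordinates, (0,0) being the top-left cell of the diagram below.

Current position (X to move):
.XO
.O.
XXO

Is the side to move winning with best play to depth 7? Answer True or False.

X winning at [.XO/.O./XXO]: True

ply 1, X at .XO/.O./XXO | (0,0)=-1→XXO/.O./XXO; (1,0)=+1→.XO/XO./XXO*; (1,2)=-1→.XO/.OX/XXO
ply 2: .XO/XO./XXO is terminal -1 (O); from .XO/.O./XXO depth 7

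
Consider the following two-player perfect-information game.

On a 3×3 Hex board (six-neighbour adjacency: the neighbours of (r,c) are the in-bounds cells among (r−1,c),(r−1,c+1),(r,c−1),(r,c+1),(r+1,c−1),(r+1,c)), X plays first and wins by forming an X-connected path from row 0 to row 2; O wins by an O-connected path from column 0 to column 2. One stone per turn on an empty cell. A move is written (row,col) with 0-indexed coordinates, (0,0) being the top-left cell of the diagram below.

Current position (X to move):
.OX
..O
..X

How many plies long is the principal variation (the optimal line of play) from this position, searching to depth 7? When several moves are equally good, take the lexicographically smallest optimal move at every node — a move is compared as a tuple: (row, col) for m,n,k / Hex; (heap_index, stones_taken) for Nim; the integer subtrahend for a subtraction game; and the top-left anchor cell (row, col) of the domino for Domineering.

[.OX/..O/..X] X move#1: (0,0):-1/XOX/..O/..X, (1,0):-1/.OX/X.O/..X, (1,1):+1/.OX/.XO/..X*, (2,0):-1/.OX/..O/X.X, (2,1):-1/.OX/..O/.XX
[.OX/.XO/..X] O move#2: (0,0):-1/OOX/.XO/..X*, (1,0):-1/.OX/OXO/..X, (2,0):-1/.OX/.XO/O.X, (2,1):-1/.OX/.XO/.OX
[OOX/.XO/..X] X move#3: (1,0):+1/OOX/XXO/..X*, (2,0):+1/OOX/.XO/X.X, (2,1):+1/OOX/.XO/.XX
[OOX/XXO/..X] O move#4: (2,0):-1/OOX/XXO/O.X*, (2,1):-1/OOX/XXO/.OX
[OOX/XXO/O.X] X move#5: (2,1):+1/OOX/XXO/OXX*
[OOX/XXO/OXX] end (terminal -1, O#6); searched .OX/..O/..X to 7

PV length from [.OX/..O/..X]: 5 plies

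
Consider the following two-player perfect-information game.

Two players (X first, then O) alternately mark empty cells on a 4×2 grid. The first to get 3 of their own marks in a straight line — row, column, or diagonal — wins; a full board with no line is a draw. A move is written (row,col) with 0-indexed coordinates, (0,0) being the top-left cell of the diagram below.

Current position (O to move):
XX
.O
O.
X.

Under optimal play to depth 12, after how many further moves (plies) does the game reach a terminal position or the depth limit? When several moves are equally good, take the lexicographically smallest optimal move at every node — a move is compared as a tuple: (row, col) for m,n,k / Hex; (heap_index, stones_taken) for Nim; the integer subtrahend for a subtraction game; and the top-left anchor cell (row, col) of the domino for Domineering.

PV length from [XX/.O/O./X.]: 3 plies

[XX/.O/O./X.] O move#1: (1,0):+0/XX/OO/O./X.*, (2,1):+0/XX/.O/OO/X., (3,1):+0/XX/.O/O./XO
[XX/OO/O./X.] X move#2: (2,1):+0/XX/OO/OX/X.*, (3,1):+0/XX/OO/O./XX
[XX/OO/OX/X.] O move#3: (3,1):+0/XX/OO/OX/XO*
[XX/OO/OX/XO] end (terminal +0, X#4); searched XX/.O/O./X. to 12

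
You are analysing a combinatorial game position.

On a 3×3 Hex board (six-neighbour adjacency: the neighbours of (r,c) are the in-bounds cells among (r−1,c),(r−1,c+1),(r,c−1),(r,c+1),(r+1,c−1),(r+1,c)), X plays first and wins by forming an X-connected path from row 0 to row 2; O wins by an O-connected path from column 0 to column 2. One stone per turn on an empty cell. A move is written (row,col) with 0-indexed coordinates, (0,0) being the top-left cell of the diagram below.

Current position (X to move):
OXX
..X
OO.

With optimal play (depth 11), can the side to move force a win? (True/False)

p1 X@[OXX/..X/OO.]: (1,0)[OXX/X.X/OO.]-1 (1,1)[OXX/.XX/OO.]-1 (2,2)[OXX/..X/OOX]+1*
p2 O@[OXX/..X/OOX] terminal -1; root [OXX/..X/OO.] d11

X winning at [OXX/..X/OO.]: True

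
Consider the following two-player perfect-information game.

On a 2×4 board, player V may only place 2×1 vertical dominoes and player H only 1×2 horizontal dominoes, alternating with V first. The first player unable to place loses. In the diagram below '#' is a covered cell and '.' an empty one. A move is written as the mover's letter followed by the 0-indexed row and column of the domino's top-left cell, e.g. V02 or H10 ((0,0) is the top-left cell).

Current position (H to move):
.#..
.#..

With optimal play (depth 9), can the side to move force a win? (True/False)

[.#../.#..] H move#1: H02:+1/.###/.#..*, H12:+1/.#../.###
[.###/.#..] V move#2: V00:-1/####/##..*
[####/##..] H move#3: H12:+1/####/####*
[####/####] end (terminal -1, V#4); searched .#../.#.. to 9

H winning at [.#../.#..]: True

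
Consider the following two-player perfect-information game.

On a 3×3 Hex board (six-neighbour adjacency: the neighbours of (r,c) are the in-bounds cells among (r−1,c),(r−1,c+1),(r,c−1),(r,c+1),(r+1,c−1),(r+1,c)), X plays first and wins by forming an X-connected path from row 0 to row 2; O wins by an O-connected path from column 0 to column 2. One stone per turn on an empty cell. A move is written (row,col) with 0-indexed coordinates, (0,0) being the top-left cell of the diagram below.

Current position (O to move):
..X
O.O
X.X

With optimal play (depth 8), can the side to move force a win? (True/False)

[..X/O.O/X.X] O move#1: (0,0):-1/O.X/O.O/X.X, (0,1):-1/.OX/O.O/X.X, (1,1):+1/..X/OOO/X.X*, (2,1):-1/..X/O.O/XOX
[..X/OOO/X.X] end (terminal -1, X#2); searched ..X/O.O/X.X to 8

O winning at [..X/O.O/X.X]: True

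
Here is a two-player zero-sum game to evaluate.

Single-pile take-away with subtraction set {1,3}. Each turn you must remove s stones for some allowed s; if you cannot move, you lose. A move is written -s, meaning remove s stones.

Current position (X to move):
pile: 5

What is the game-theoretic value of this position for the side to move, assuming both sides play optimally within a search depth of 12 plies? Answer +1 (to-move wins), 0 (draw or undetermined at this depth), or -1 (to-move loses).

[5] X move#1: -1:+1/4*, -3:+1/2
[4] O move#2: -1:-1/3*, -3:-1/1
[3] X move#3: -1:+1/2*, -3:+1/0
[2] O move#4: -1:-1/1*
[1] X move#5: -1:+1/0*
[0] end (terminal -1, O#6); searched 5 to 12

value(5, X) = +1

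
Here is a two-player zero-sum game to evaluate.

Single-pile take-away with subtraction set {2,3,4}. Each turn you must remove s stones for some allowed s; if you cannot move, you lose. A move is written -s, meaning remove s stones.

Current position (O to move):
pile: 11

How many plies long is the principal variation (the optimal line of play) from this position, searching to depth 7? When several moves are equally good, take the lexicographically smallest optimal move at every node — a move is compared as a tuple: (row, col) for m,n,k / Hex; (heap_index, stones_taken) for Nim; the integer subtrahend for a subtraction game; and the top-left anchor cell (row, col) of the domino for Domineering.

PV length from [11]: 3 plies

p1 O@[11]: -2[9]-1 -3[8]-1 -4[7]+1*
p2 X@[7]: -2[5]-1* -3[4]-1 -4[3]-1
p3 O@[5]: -2[3]-1 -3[2]-1 -4[1]+1*
p4 X@[1] terminal -1; root [11] d7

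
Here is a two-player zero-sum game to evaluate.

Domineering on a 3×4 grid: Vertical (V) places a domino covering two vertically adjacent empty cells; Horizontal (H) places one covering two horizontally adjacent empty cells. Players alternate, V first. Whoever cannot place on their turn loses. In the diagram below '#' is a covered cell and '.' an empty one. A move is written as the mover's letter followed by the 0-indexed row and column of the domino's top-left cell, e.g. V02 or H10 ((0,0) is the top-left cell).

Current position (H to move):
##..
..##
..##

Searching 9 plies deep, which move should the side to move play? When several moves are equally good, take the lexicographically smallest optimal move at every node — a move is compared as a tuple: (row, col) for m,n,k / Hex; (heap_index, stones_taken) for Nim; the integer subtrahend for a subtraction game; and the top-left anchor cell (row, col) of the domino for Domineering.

[##../..##/..##] H move#1: H02:-1/####/..##/..##, H10:+1/##../####/..##*, H20:+1/##../..##/####
[##../####/..##] end (terminal -1, V#2); searched ##../..##/..## to 9

H's best at [##../..##/..##]: H10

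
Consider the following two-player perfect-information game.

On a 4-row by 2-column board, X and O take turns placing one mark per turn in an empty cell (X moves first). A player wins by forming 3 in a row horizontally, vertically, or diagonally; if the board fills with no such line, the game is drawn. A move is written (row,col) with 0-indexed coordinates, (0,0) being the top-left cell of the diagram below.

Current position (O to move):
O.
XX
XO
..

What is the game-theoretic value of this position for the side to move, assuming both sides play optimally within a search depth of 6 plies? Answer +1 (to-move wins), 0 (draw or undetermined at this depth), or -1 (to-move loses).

value(O./XX/XO/.., O) = 0

ply 1, O at O./XX/XO/.. | (0,1)=-1→OO/XX/XO/..; (3,0)=+0→O./XX/XO/O.*; (3,1)=-1→O./XX/XO/.O
ply 2, X at O./XX/XO/O. | (0,1)=+0→OX/XX/XO/O.*; (3,1)=+0→O./XX/XO/OX
ply 3, O at OX/XX/XO/O. | (3,1)=+0→OX/XX/XO/OO*
ply 4: OX/XX/XO/OO is terminal +0 (X); from O./XX/XO/.. depth 6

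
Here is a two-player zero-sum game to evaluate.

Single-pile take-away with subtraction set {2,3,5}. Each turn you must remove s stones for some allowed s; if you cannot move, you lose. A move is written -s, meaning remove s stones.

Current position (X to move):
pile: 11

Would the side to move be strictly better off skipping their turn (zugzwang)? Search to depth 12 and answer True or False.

ply 1, X at 11 | -2=-1→9; -3=+1→8*; -5=-1→6
ply 2, O at 8 | -2=-1→6*; -3=-1→5; -5=-1→3
ply 3, X at 6 | -2=-1→4; -3=-1→3; -5=+1→1*
ply 4: 1 is terminal -1 (O); from 11 depth 12
if X skipped the turn, O would face:
~ ply 1, O at 11 | -2=-1→9; -3=+1→8*; -5=-1→6
~ ply 2, X at 8 | -2=-1→6*; -3=-1→5; -5=-1→3
~ ply 3, O at 6 | -2=-1→4; -3=-1→3; -5=+1→1*
~ ply 4: 1 is terminal -1 (X); from 11 depth 12
compare (X): move=+1 vs pass=-1

zugzwang(11, X) = False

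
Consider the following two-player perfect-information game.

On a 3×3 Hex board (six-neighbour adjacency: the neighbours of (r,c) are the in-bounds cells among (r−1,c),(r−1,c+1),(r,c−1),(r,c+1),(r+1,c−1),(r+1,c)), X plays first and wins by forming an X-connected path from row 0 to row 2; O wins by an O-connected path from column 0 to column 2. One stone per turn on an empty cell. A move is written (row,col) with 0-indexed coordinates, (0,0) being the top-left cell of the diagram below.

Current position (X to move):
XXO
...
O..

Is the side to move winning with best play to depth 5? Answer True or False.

X winning at [XXO/.../O..]: False

ply 1, X at XXO/.../O.. | (1,0)=-1→XXO/X../O..*; (1,1)=-1→XXO/.X./O..; (1,2)=-1→XXO/..X/O..; (2,1)=-1→XXO/.../OX.; (2,2)=-1→XXO/.../O.X
ply 2, O at XXO/X../O.. | (1,1)=+1→XXO/XO./O..*; (1,2)=+1→XXO/X.O/O..; (2,1)=+1→XXO/X../OO.; (2,2)=+1→XXO/X../O.O
ply 3: XXO/XO./O.. is terminal -1 (X); from XXO/.../O.. depth 5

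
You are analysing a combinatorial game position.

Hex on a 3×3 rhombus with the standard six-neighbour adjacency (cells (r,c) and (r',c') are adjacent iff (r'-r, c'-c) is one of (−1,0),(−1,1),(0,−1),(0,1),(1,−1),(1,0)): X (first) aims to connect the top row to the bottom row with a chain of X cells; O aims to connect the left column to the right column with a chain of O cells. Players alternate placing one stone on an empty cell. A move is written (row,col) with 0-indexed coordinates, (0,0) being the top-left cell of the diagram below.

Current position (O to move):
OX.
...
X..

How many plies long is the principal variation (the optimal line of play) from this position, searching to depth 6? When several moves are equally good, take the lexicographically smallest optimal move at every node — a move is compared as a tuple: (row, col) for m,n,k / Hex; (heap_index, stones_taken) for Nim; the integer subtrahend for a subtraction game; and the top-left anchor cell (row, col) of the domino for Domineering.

ply 1, O at OX./.../X.. | (0,2)=-1→OXO/.../X..*; (1,0)=-1→OX./O../X..; (1,1)=-1→OX./.O./X..; (1,2)=-1→OX./..O/X..; (2,1)=-1→OX./.../XO.; (2,2)=-1→OX./.../X.O
ply 2, X at OXO/.../X.. | (1,0)=+1→OXO/X../X..*; (1,1)=+1→OXO/.X./X..; (1,2)=+1→OXO/..X/X..; (2,1)=+1→OXO/.../XX.; (2,2)=+1→OXO/.../X.X
ply 3: OXO/X../X.. is terminal -1 (O); from OX./.../X.. depth 6

PV length from [OX./.../X..]: 2 plies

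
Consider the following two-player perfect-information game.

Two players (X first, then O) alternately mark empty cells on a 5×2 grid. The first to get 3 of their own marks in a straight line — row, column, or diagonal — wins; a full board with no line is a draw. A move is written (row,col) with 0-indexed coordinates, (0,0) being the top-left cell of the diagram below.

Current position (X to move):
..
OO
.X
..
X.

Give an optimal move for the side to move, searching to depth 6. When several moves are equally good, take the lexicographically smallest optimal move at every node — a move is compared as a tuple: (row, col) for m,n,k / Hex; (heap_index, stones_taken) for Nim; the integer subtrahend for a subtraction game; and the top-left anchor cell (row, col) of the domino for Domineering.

X's best at [../OO/.X/../X.]: (0,0)

[../OO/.X/../X.] X move#1: (0,0):+0/X./OO/.X/../X.*, (0,1):-1/.X/OO/.X/../X., (2,0):+0/../OO/XX/../X., (3,0):+0/../OO/.X/X./X., (3,1):+0/../OO/.X/.X/X., (4,1):+0/../OO/.X/../XX
[X./OO/.X/../X.] O move#2: (0,1):+0/XO/OO/.X/../X.*, (2,0):+0/X./OO/OX/../X., (3,0):+0/X./OO/.X/O./X., (3,1):+0/X./OO/.X/.O/X., (4,1):+0/X./OO/.X/../XO
[XO/OO/.X/../X.] X move#3: (2,0):+0/XO/OO/XX/../X.*, (3,0):+0/XO/OO/.X/X./X., (3,1):+0/XO/OO/.X/.X/X., (4,1):+0/XO/OO/.X/../XX
[XO/OO/XX/../X.] O move#4: (3,0):+0/XO/OO/XX/O./X.*, (3,1):-1/XO/OO/XX/.O/X., (4,1):-1/XO/OO/XX/../XO
[XO/OO/XX/O./X.] X move#5: (3,1):+0/XO/OO/XX/OX/X.*, (4,1):+0/XO/OO/XX/O./XX
[XO/OO/XX/OX/X.] O move#6: (4,1):+0/XO/OO/XX/OX/XO*
[XO/OO/XX/OX/XO] end (terminal +0, X#7); searched ../OO/.X/../X. to 6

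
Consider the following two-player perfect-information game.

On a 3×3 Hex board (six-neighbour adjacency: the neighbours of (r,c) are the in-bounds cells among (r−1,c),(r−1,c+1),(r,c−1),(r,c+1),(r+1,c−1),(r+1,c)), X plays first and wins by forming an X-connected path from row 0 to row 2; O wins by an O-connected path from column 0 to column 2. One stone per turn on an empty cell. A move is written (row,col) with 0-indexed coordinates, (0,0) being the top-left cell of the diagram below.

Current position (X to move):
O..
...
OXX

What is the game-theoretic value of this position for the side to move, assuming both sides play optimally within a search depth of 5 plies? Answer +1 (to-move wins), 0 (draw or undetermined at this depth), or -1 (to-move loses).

p1 X@[O../.../OXX]: (0,1)[OX./.../OXX]-1 (0,2)[O.X/.../OXX]+1* (1,0)[O../X../OXX]-1 (1,1)[O../.X./OXX]+1 (1,2)[O../..X/OXX]-1
p2 O@[O.X/.../OXX]: (0,1)[OOX/.../OXX]-1* (1,0)[O.X/O../OXX]-1 (1,1)[O.X/.O./OXX]-1 (1,2)[O.X/..O/OXX]-1
p3 X@[OOX/.../OXX]: (1,0)[OOX/X../OXX]+1* (1,1)[OOX/.X./OXX]+1 (1,2)[OOX/..X/OXX]+1
p4 O@[OOX/X../OXX]: (1,1)[OOX/XO./OXX]-1* (1,2)[OOX/X.O/OXX]-1
p5 X@[OOX/XO./OXX]: (1,2)[OOX/XOX/OXX]+1*
p6 O@[OOX/XOX/OXX] terminal -1; root [O../.../OXX] d5

value(O../.../OXX, X) = +1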